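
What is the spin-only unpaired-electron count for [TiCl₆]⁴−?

Ligand charges: each chloride is −1. With an overall charge of −4 the titanium centre must be in the +2 oxidation state.
Titanium is a group-4 element; Ti(II) is therefore d².
In an octahedral field the d² configuration is t₂g²e_g⁰ (only one arrangement possible), giving 2 unpaired electrons.

2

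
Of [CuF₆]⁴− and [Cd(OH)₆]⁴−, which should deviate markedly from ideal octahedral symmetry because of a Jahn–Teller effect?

[CuF₆]⁴−: Ligand charges: each fluoride is −1. With an overall charge of −4 the copper centre must be in the +2 oxidation state. Group 11 minus oxidation state 2 gives a d⁹ configuration. The t₂g⁶e_g³ configuration has an unevenly filled e_g set; the Jahn–Teller theorem predicts a tetragonal distortion (typically axial elongation) to lift the degeneracy.
[Cd(OH)₆]⁴−: Each hydroxide is −1; balancing the −4 overall charge requires Cd(II). Cadmium is a group-12 element; Cd(II) is therefore d¹⁰. The d¹⁰ configuration leaves the e_g set evenly filled (or empty) — no strong Jahn–Teller driving force.

[CuF₆]⁴−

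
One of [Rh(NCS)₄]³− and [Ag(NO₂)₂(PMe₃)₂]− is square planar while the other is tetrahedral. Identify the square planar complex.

[Rh(NCS)₄]³−

For [Rh(NCS)₄]³−: Ligand charges: each isothiocyanate is −1. With an overall charge of −3 the rhodium centre must be in the +1 oxidation state. Group 9 minus oxidation state 1 gives a d⁸ configuration. A 4d d⁸ ion has a large crystal-field splitting; square planar leaves the high-energy d_{x²−y²} orbital empty and maximises CFSE. → square planar.
For [Ag(NO₂)₂(PMe₃)₂]−: Ligand charges: each nitro (N-bound nitrite) is −1; trimethylphosphine is neutral. With an overall charge of −1 the silver centre must be in the +1 oxidation state. Ag sits in group 11, so the d-electron count is 11 − 1 = 10. A d¹⁰ ion has no crystal-field stabilisation preference between square planar and tetrahedral, so four ligands adopt the sterically favoured tetrahedral geometry. → tetrahedral.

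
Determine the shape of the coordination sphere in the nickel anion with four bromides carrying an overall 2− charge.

tetrahedral

Each bromide is −1; balancing the −2 overall charge requires Ni(II).
Ni sits in group 10, so the d-electron count is 10 − 2 = 8.
Coordination number: 4.
Bromide is a weak-field ligand.
With weak-field ligands the CFSE gain from square planar is small, so a 3d d⁸ ion takes the sterically preferred tetrahedral geometry.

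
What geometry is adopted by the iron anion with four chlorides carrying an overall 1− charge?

tetrahedral

Summing ligand charges against the −1 overall charge gives an oxidation state of +3 for iron.
Fe sits in group 8, so the d-electron count is 8 − 3 = 5.
With 4 monodentate ligands the coordination number is 4.
Chloride is a weak-field ligand.
A high-spin d⁵ ion has zero CFSE in either geometry, so four ligands adopt the sterically favoured tetrahedral geometry.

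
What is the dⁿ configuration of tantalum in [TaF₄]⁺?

Summing ligand charges against the +1 overall charge gives an oxidation state of +5 for tantalum.
Tantalum is a group-5 element; Ta(V) is therefore d⁰.

d⁰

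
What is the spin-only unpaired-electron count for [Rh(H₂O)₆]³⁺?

0 unpaired electrons

Ligand charges: water is neutral. With an overall charge of +3 the rhodium centre must be in the +3 oxidation state.
Rh sits in group 9, so the d-electron count is 9 − 3 = 6.
The spin state decides the count: a 4d ion has a large Δₒ and is invariably low-spin.
An octahedral low-spin d⁶ ion is t₂g⁶e_g⁰, giving 0 unpaired electrons.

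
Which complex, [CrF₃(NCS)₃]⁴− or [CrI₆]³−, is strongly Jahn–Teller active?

[CrF₃(NCS)₃]⁴−

[CrF₃(NCS)₃]⁴−: Each fluoride is −1; each isothiocyanate is −1; balancing the −4 overall charge requires Cr(II). Cr sits in group 6, so the d-electron count is 6 − 2 = 4. Fluoride and isothiocyanate are weak-field ligands for a first-row metal, so the complex is high-spin. The t₂g³e_g¹ (high-spin) configuration has an unevenly filled e_g set; the Jahn–Teller theorem predicts a tetragonal distortion (typically axial elongation) to lift the degeneracy.
[CrI₆]³−: Ligand charges: each iodide is −1. With an overall charge of −3 the chromium centre must be in the +3 oxidation state. Cr sits in group 6, so the d-electron count is 6 − 3 = 3. The d³ configuration leaves the e_g set evenly filled (or empty) — no strong Jahn–Teller driving force.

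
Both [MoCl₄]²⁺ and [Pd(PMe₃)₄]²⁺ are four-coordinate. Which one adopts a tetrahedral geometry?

[MoCl₄]²⁺

For [MoCl₄]²⁺: Summing ligand charges against the +2 overall charge gives an oxidation state of +6 for molybdenum. Group 6 minus oxidation state 6 gives a d⁰ configuration. A d⁰ ion has no crystal-field stabilisation preference between square planar and tetrahedral, so four ligands adopt the sterically favoured tetrahedral geometry. → tetrahedral.
For [Pd(PMe₃)₄]²⁺: Summing ligand charges against the +2 overall charge gives an oxidation state of +2 for palladium. Palladium is a group-10 element; Pd(II) is therefore d⁸. A 4d d⁸ ion has a large crystal-field splitting; square planar leaves the high-energy d_{x²−y²} orbital empty and maximises CFSE. → square planar.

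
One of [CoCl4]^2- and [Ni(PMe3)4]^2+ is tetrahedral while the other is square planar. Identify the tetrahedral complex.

[CoCl4]^2-

For [CoCl4]^2-: Ligand charges: each chloride is −1. With an overall charge of −2 the cobalt centre must be in the +2 oxidation state. Cobalt is a group-9 element; Co(II) is therefore d⁷. For a high-spin 3d d⁷ ion with weak-field ligands the small Δₜ gives little square-planar CFSE advantage, so four ligands adopt the sterically favoured tetrahedral geometry. → tetrahedral.
For [Ni(PMe3)4]^2+: Summing ligand charges against the +2 overall charge gives an oxidation state of +2 for nickel. Ni sits in group 10, so the d-electron count is 10 − 2 = 8. Trimethylphosphine is a strong-field ligand (high in the spectrochemical series). A 3d d⁸ ion with strong-field ligands gains enough CFSE to favour square planar over tetrahedral. → square planar.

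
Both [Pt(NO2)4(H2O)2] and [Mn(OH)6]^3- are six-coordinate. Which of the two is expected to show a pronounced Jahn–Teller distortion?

[Mn(OH)6]^3-

[Pt(NO2)4(H2O)2]: Ligand charges: each nitro (N-bound nitrite) is −1; water is neutral. With an overall charge of 0 the platinum centre must be in the +4 oxidation state. Platinum is a group-10 element; Pt(IV) is therefore d⁶. A 5d ion has a large Δₒ and is invariably low-spin. The d⁶ configuration leaves the e_g set evenly filled (or empty) — no strong Jahn–Teller driving force.
[Mn(OH)6]^3-: Each hydroxide is −1; balancing the −3 overall charge requires Mn(III). Manganese is a group-7 element; Mn(III) is therefore d⁴. Hydroxide is a weak-field ligand for a first-row metal, so the complex is high-spin. The t₂g³e_g¹ (high-spin) configuration has an unevenly filled e_g set; the Jahn–Teller theorem predicts a tetragonal distortion (typically axial elongation) to lift the degeneracy.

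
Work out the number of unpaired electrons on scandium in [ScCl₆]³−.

Ligand charges: each chloride is −1. With an overall charge of −3 the scandium centre must be in the +3 oxidation state.
Sc sits in group 3, so the d-electron count is 3 − 3 = 0.
In an octahedral field the d⁰ configuration is t₂g⁰e_g⁰, giving 0 unpaired electrons.

0 unpaired electrons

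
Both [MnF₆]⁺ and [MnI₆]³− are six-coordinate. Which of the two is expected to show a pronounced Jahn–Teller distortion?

[MnI₆]³−

[MnF₆]⁺: Each fluoride is −1; balancing the +1 overall charge requires Mn(VII). Manganese is a group-7 element; Mn(VII) is therefore d⁰. The d⁰ configuration leaves the e_g set evenly filled (or empty) — no strong Jahn–Teller driving force.
[MnI₆]³−: Summing ligand charges against the −3 overall charge gives an oxidation state of +3 for manganese. Group 7 minus oxidation state 3 gives a d⁴ configuration. Iodide is a weak-field ligand for a first-row metal, so the complex is high-spin. The t₂g³e_g¹ (high-spin) configuration has an unevenly filled e_g set; the Jahn–Teller theorem predicts a tetragonal distortion (typically axial elongation) to lift the degeneracy.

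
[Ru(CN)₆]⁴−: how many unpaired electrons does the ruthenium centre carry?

0

Each cyanide is −1; balancing the −4 overall charge requires Ru(II).
Group 8 minus oxidation state 2 gives a d⁶ configuration.
The spin state decides the count: a 4d ion has a large Δₒ and is invariably low-spin.
An octahedral low-spin d⁶ ion is t₂g⁶e_g⁰, giving 0 unpaired electrons.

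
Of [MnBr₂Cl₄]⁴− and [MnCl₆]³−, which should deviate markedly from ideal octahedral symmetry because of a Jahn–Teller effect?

[MnCl₆]³−

[MnBr₂Cl₄]⁴−: Each bromide is −1; each chloride is −1; balancing the −4 overall charge requires Mn(II). Manganese is a group-7 element; Mn(II) is therefore d⁵. Bromide and chloride are weak-field ligands for a first-row metal, so the complex is high-spin. The d⁵ configuration leaves the e_g set evenly filled (or empty) — no strong Jahn–Teller driving force.
[MnCl₆]³−: Each chloride is −1; balancing the −3 overall charge requires Mn(III). Mn sits in group 7, so the d-electron count is 7 − 3 = 4. Chloride is a weak-field ligand for a first-row metal, so the complex is high-spin. The t₂g³e_g¹ (high-spin) configuration has an unevenly filled e_g set; the Jahn–Teller theorem predicts a tetragonal distortion (typically axial elongation) to lift the degeneracy.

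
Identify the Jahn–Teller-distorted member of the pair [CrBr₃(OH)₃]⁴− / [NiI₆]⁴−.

[CrBr₃(OH)₃]⁴−

[CrBr₃(OH)₃]⁴−: Each bromide is −1; each hydroxide is −1; balancing the −4 overall charge requires Cr(II). Chromium is a group-6 element; Cr(II) is therefore d⁴. Bromide and hydroxide are weak-field ligands for a first-row metal, so the complex is high-spin. The t₂g³e_g¹ (high-spin) configuration has an unevenly filled e_g set; the Jahn–Teller theorem predicts a tetragonal distortion (typically axial elongation) to lift the degeneracy.
[NiI₆]⁴−: Each iodide is −1; balancing the −4 overall charge requires Ni(II). Nickel is a group-10 element; Ni(II) is therefore d⁸. The d⁸ configuration leaves the e_g set evenly filled (or empty) — no strong Jahn–Teller driving force.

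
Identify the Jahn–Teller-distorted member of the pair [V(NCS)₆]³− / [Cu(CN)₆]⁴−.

[V(NCS)₆]³−: Summing ligand charges against the −3 overall charge gives an oxidation state of +3 for vanadium. Vanadium is a group-5 element; V(III) is therefore d². The d² configuration leaves the e_g set evenly filled (or empty) — no strong Jahn–Teller driving force.
[Cu(CN)₆]⁴−: Ligand charges: each cyanide is −1. With an overall charge of −4 the copper centre must be in the +2 oxidation state. Copper is a group-11 element; Cu(II) is therefore d⁹. The t₂g⁶e_g³ configuration has an unevenly filled e_g set; the Jahn–Teller theorem predicts a tetragonal distortion (typically axial elongation) to lift the degeneracy.

[Cu(CN)₆]⁴−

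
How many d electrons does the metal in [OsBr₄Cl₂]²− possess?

d⁴

Ligand charges: each bromide is −1; each chloride is −1. With an overall charge of −2 the osmium centre must be in the +4 oxidation state.
Os sits in group 8, so the d-electron count is 8 − 4 = 4.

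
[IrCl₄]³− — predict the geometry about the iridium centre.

Ligand charges: each chloride is −1. With an overall charge of −3 the iridium centre must be in the +1 oxidation state.
Ir sits in group 9, so the d-electron count is 9 − 1 = 8.
With 4 monodentate ligands the coordination number is 4.
A 5d d⁸ ion has a large crystal-field splitting; square planar leaves the high-energy d_{x²−y²} orbital empty and maximises CFSE.

square planar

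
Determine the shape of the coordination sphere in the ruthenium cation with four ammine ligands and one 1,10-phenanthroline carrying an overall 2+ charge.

Summing ligand charges against the +2 overall charge gives an oxidation state of +2 for ruthenium.
Ruthenium is a group-8 element; Ru(II) is therefore d⁶.
Counting donor atoms: 4×ammonia (monodentate) → 4 donors; 1×1,10-phenanthroline (bidentate) → 2 donors. Coordination number = 6.
Six donors around a single metal centre give an octahedral coordination sphere.

octahedral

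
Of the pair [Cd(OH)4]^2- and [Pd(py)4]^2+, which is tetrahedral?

[Cd(OH)4]^2-

For [Cd(OH)4]^2-: Summing ligand charges against the −2 overall charge gives an oxidation state of +2 for cadmium. Group 12 minus oxidation state 2 gives a d¹⁰ configuration. A d¹⁰ ion has no crystal-field stabilisation preference between square planar and tetrahedral, so four ligands adopt the sterically favoured tetrahedral geometry. → tetrahedral.
For [Pd(py)4]^2+: Ligand charges: pyridine is neutral. With an overall charge of +2 the palladium centre must be in the +2 oxidation state. Palladium is a group-10 element; Pd(II) is therefore d⁸. A 4d d⁸ ion has a large crystal-field splitting; square planar leaves the high-energy d_{x²−y²} orbital empty and maximises CFSE. → square planar.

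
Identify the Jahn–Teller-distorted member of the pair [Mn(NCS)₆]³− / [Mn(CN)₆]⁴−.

[Mn(NCS)₆]³−

[Mn(NCS)₆]³−: Ligand charges: each isothiocyanate is −1. With an overall charge of −3 the manganese centre must be in the +3 oxidation state. Group 7 minus oxidation state 3 gives a d⁴ configuration. Isothiocyanate is a weak-field ligand for a first-row metal, so the complex is high-spin. The t₂g³e_g¹ (high-spin) configuration has an unevenly filled e_g set; the Jahn–Teller theorem predicts a tetragonal distortion (typically axial elongation) to lift the degeneracy.
[Mn(CN)₆]⁴−: Summing ligand charges against the −4 overall charge gives an oxidation state of +2 for manganese. Mn sits in group 7, so the d-electron count is 7 − 2 = 5. Cyanide is a strong-field ligand (high in the spectrochemical series) for a first-row metal, so the complex is low-spin. The d⁵ configuration leaves the e_g set evenly filled (or empty) — no strong Jahn–Teller driving force.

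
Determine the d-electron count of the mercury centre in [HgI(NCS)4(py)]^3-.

d¹⁰

Summing ligand charges against the −3 overall charge gives an oxidation state of +2 for mercury.
Hg sits in group 12, so the d-electron count is 12 − 2 = 10.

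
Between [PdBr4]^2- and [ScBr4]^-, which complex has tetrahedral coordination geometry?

For [PdBr4]^2-: Ligand charges: each bromide is −1. With an overall charge of −2 the palladium centre must be in the +2 oxidation state. Palladium is a group-10 element; Pd(II) is therefore d⁸. A 4d d⁸ ion has a large crystal-field splitting; square planar leaves the high-energy d_{x²−y²} orbital empty and maximises CFSE. → square planar.
For [ScBr4]^-: Each bromide is −1; balancing the −1 overall charge requires Sc(III). Sc sits in group 3, so the d-electron count is 3 − 3 = 0. A d⁰ ion has no crystal-field stabilisation preference between square planar and tetrahedral, so four ligands adopt the sterically favoured tetrahedral geometry. → tetrahedral.

[ScBr4]^-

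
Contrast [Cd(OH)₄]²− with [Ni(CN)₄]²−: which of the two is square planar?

[Ni(CN)₄]²−

For [Cd(OH)₄]²−: Summing ligand charges against the −2 overall charge gives an oxidation state of +2 for cadmium. Cd sits in group 12, so the d-electron count is 12 − 2 = 10. A d¹⁰ ion has no crystal-field stabilisation preference between square planar and tetrahedral, so four ligands adopt the sterically favoured tetrahedral geometry. → tetrahedral.
For [Ni(CN)₄]²−: Summing ligand charges against the −2 overall charge gives an oxidation state of +2 for nickel. Group 10 minus oxidation state 2 gives a d⁸ configuration. Cyanide is a strong-field ligand (high in the spectrochemical series). A 3d d⁸ ion with strong-field ligands gains enough CFSE to favour square planar over tetrahedral. → square planar.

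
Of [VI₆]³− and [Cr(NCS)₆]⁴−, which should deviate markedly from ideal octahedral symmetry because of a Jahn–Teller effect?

[VI₆]³−: Each iodide is −1; balancing the −3 overall charge requires V(III). V sits in group 5, so the d-electron count is 5 − 3 = 2. The d² configuration leaves the e_g set evenly filled (or empty) — no strong Jahn–Teller driving force.
[Cr(NCS)₆]⁴−: Ligand charges: each isothiocyanate is −1. With an overall charge of −4 the chromium centre must be in the +2 oxidation state. Group 6 minus oxidation state 2 gives a d⁴ configuration. Isothiocyanate is a weak-field ligand for a first-row metal, so the complex is high-spin. The t₂g³e_g¹ (high-spin) configuration has an unevenly filled e_g set; the Jahn–Teller theorem predicts a tetragonal distortion (typically axial elongation) to lift the degeneracy.

[Cr(NCS)₆]⁴−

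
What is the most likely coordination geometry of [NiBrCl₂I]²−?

Summing ligand charges against the −2 overall charge gives an oxidation state of +2 for nickel.
Ni sits in group 10, so the d-electron count is 10 − 2 = 8.
With 4 monodentate ligands the coordination number is 4.
Bromide, chloride, and iodide are weak-field ligands.
With weak-field ligands the CFSE gain from square planar is small, so a 3d d⁸ ion takes the sterically preferred tetrahedral geometry.

tetrahedral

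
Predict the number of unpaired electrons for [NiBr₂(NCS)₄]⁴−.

Each bromide is −1; each isothiocyanate is −1; balancing the −4 overall charge requires Ni(II).
Group 10 minus oxidation state 2 gives a d⁸ configuration.
In an octahedral field the d⁸ configuration is t₂g⁶e_g² (only one arrangement possible), giving 2 unpaired electrons.

2 unpaired electrons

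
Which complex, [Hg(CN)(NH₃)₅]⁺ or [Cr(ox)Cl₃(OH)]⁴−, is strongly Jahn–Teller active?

[Hg(CN)(NH₃)₅]⁺: Summing ligand charges against the +1 overall charge gives an oxidation state of +2 for mercury. Group 12 minus oxidation state 2 gives a d¹⁰ configuration. The d¹⁰ configuration leaves the e_g set evenly filled (or empty) — no strong Jahn–Teller driving force.
[Cr(ox)Cl₃(OH)]⁴−: Each oxalate is −2; each chloride is −1; each hydroxide is −1; balancing the −4 overall charge requires Cr(II). Cr sits in group 6, so the d-electron count is 6 − 2 = 4. Chloride, hydroxide, and oxalate are weak-field ligands for a first-row metal, so the complex is high-spin. The t₂g³e_g¹ (high-spin) configuration has an unevenly filled e_g set; the Jahn–Teller theorem predicts a tetragonal distortion (typically axial elongation) to lift the degeneracy.

[Cr(ox)Cl₃(OH)]⁴−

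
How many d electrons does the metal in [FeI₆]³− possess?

Summing ligand charges against the −3 overall charge gives an oxidation state of +3 for iron.
Iron is a group-8 element; Fe(III) is therefore d⁵.

d⁵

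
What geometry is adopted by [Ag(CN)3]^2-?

trigonal planar

Ligand charges: each cyanide is −1. With an overall charge of −2 the silver centre must be in the +1 oxidation state.
Ag sits in group 11, so the d-electron count is 11 − 1 = 10.
With 3 monodentate ligands the coordination number is 3.
Three ligands around a d¹⁰ centre minimise repulsion in a trigonal-planar arrangement.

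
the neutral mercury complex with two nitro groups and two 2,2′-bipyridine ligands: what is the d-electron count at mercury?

d10

Summing ligand charges against the 0 overall charge gives an oxidation state of +2 for mercury.
Group 12 minus oxidation state 2 gives a d¹⁰ configuration.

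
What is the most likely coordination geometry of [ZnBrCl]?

Each bromide is −1; each chloride is −1; balancing the 0 overall charge requires Zn(II).
Zn sits in group 12, so the d-electron count is 12 − 2 = 10.
With 2 monodentate ligands the coordination number is 2.
A d¹⁰ ion with only two ligands adopts a linear arrangement (sp hybridisation; no CFSE preference).

linear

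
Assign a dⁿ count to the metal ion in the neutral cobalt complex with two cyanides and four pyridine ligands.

Ligand charges: each cyanide is −1; pyridine is neutral. With an overall charge of 0 the cobalt centre must be in the +2 oxidation state.
Group 9 minus oxidation state 2 gives a d⁷ configuration.

d⁷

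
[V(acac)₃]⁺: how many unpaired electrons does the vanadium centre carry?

Summing ligand charges against the +1 overall charge gives an oxidation state of +4 for vanadium.
Group 5 minus oxidation state 4 gives a d¹ configuration.
Counting donor atoms: 3×acetylacetonate (bidentate) → 6 donors. Coordination number = 6.
In an octahedral field the d¹ configuration is t₂g¹e_g⁰ (only one arrangement possible), giving 1 unpaired electron.

1 unpaired electron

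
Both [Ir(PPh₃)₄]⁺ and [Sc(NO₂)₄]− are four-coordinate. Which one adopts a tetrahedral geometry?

For [Ir(PPh₃)₄]⁺: Summing ligand charges against the +1 overall charge gives an oxidation state of +1 for iridium. Group 9 minus oxidation state 1 gives a d⁸ configuration. A 5d d⁸ ion has a large crystal-field splitting; square planar leaves the high-energy d_{x²−y²} orbital empty and maximises CFSE. → square planar.
For [Sc(NO₂)₄]−: Each nitro (N-bound nitrite) is −1; balancing the −1 overall charge requires Sc(III). Sc sits in group 3, so the d-electron count is 3 − 3 = 0. A d⁰ ion has no crystal-field stabilisation preference between square planar and tetrahedral, so four ligands adopt the sterically favoured tetrahedral geometry. → tetrahedral.

[Sc(NO₂)₄]−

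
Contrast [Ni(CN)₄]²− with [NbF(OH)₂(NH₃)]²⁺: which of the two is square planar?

[Ni(CN)₄]²−

For [Ni(CN)₄]²−: Ligand charges: each cyanide is −1. With an overall charge of −2 the nickel centre must be in the +2 oxidation state. Group 10 minus oxidation state 2 gives a d⁸ configuration. Cyanide is a strong-field ligand (high in the spectrochemical series). A 3d d⁸ ion with strong-field ligands gains enough CFSE to favour square planar over tetrahedral. → square planar.
For [NbF(OH)₂(NH₃)]²⁺: Each fluoride is −1; each hydroxide is −1; ammonia is neutral; balancing the +2 overall charge requires Nb(V). Nb sits in group 5, so the d-electron count is 5 − 5 = 0. A d⁰ ion has no crystal-field stabilisation preference between square planar and tetrahedral, so four ligands adopt the sterically favoured tetrahedral geometry. → tetrahedral.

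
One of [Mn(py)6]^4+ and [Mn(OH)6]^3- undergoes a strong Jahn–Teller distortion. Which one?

[Mn(py)6]^4+: Pyridine is neutral; balancing the +4 overall charge requires Mn(IV). Mn sits in group 7, so the d-electron count is 7 − 4 = 3. The d³ configuration leaves the e_g set evenly filled (or empty) — no strong Jahn–Teller driving force.
[Mn(OH)6]^3-: Ligand charges: each hydroxide is −1. With an overall charge of −3 the manganese centre must be in the +3 oxidation state. Manganese is a group-7 element; Mn(III) is therefore d⁴. Hydroxide is a weak-field ligand for a first-row metal, so the complex is high-spin. The t₂g³e_g¹ (high-spin) configuration has an unevenly filled e_g set; the Jahn–Teller theorem predicts a tetragonal distortion (typically axial elongation) to lift the degeneracy.

[Mn(OH)6]^3-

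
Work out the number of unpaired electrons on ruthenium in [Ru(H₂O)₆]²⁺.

0 unpaired electrons

Summing ligand charges against the +2 overall charge gives an oxidation state of +2 for ruthenium.
Group 8 minus oxidation state 2 gives a d⁶ configuration.
The spin state decides the count: a 4d ion has a large Δₒ and is invariably low-spin.
An octahedral low-spin d⁶ ion is t₂g⁶e_g⁰, giving 0 unpaired electrons.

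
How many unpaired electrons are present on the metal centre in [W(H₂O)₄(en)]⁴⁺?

Ligand charges: water is neutral; ethylenediamine is neutral. With an overall charge of +4 the tungsten centre must be in the +4 oxidation state.
Tungsten is a group-6 element; W(IV) is therefore d².
Counting donor atoms: 4×water (monodentate) → 4 donors; 1×ethylenediamine (bidentate) → 2 donors. Coordination number = 6.
In an octahedral field the d² configuration is t₂g²e_g⁰ (only one arrangement possible), giving 2 unpaired electrons.

2 unpaired electrons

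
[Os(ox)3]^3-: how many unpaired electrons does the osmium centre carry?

Each oxalate is −2; balancing the −3 overall charge requires Os(III).
Os sits in group 8, so the d-electron count is 8 − 3 = 5.
Counting donor atoms: 3×oxalate (bidentate) → 6 donors. Coordination number = 6.
The spin state decides the count: a 5d ion has a large Δₒ and is invariably low-spin.
An octahedral low-spin d⁵ ion is t₂g⁵e_g⁰, giving 1 unpaired electron.

1 unpaired electron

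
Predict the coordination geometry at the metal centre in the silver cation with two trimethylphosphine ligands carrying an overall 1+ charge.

linear

Ligand charges: trimethylphosphine is neutral. With an overall charge of +1 the silver centre must be in the +1 oxidation state.
Silver is a group-11 element; Ag(I) is therefore d¹⁰.
Coordination number: 2.
A d¹⁰ ion with only two ligands adopts a linear arrangement (sp hybridisation; no CFSE preference).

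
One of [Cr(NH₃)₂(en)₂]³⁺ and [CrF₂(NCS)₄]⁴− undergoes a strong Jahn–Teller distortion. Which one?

[CrF₂(NCS)₄]⁴−

[Cr(NH₃)₂(en)₂]³⁺: Ligand charges: ammonia is neutral; ethylenediamine is neutral. With an overall charge of +3 the chromium centre must be in the +3 oxidation state. Group 6 minus oxidation state 3 gives a d³ configuration. The d³ configuration leaves the e_g set evenly filled (or empty) — no strong Jahn–Teller driving force.
[CrF₂(NCS)₄]⁴−: Each fluoride is −1; each isothiocyanate is −1; balancing the −4 overall charge requires Cr(II). Chromium is a group-6 element; Cr(II) is therefore d⁴. Fluoride and isothiocyanate are weak-field ligands for a first-row metal, so the complex is high-spin. The t₂g³e_g¹ (high-spin) configuration has an unevenly filled e_g set; the Jahn–Teller theorem predicts a tetragonal distortion (typically axial elongation) to lift the degeneracy.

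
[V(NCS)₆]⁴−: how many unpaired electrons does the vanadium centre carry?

3 unpaired electrons

Summing ligand charges against the −4 overall charge gives an oxidation state of +2 for vanadium.
Vanadium is a group-5 element; V(II) is therefore d³.
In an octahedral field the d³ configuration is t₂g³e_g⁰ (only one arrangement possible), giving 3 unpaired electrons.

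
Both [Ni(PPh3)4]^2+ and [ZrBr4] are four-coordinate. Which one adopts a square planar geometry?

[Ni(PPh3)4]^2+

For [Ni(PPh3)4]^2+: Ligand charges: triphenylphosphine is neutral. With an overall charge of +2 the nickel centre must be in the +2 oxidation state. Nickel is a group-10 element; Ni(II) is therefore d⁸. Triphenylphosphine is a strong-field ligand (high in the spectrochemical series). A 3d d⁸ ion with strong-field ligands gains enough CFSE to favour square planar over tetrahedral. → square planar.
For [ZrBr4]: Each bromide is −1; balancing the 0 overall charge requires Zr(IV). Zr sits in group 4, so the d-electron count is 4 − 4 = 0. A d⁰ ion has no crystal-field stabilisation preference between square planar and tetrahedral, so four ligands adopt the sterically favoured tetrahedral geometry. → tetrahedral.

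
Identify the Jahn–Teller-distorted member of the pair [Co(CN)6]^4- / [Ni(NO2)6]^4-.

[Co(CN)6]^4-: Summing ligand charges against the −4 overall charge gives an oxidation state of +2 for cobalt. Cobalt is a group-9 element; Co(II) is therefore d⁷. Cyanide is a strong-field ligand (high in the spectrochemical series) for a first-row metal, so the complex is low-spin. The t₂g⁶e_g¹ (low-spin) configuration has an unevenly filled e_g set; the Jahn–Teller theorem predicts a tetragonal distortion (typically axial elongation) to lift the degeneracy.
[Ni(NO2)6]^4-: Summing ligand charges against the −4 overall charge gives an oxidation state of +2 for nickel. Ni sits in group 10, so the d-electron count is 10 − 2 = 8. The d⁸ configuration leaves the e_g set evenly filled (or empty) — no strong Jahn–Teller driving force.

[Co(CN)6]^4-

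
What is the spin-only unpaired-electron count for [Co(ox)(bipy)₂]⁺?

Ligand charges: each oxalate is −2; 2,2′-bipyridine is neutral. With an overall charge of +1 the cobalt centre must be in the +3 oxidation state.
Group 9 minus oxidation state 3 gives a d⁶ configuration.
Counting donor atoms: 1×oxalate (bidentate) → 2 donors; 2×2,2′-bipyridine (bidentate) → 4 donors. Coordination number = 6.
The spin state decides the count: Co(III) has an exceptionally large octahedral splitting and is low-spin with essentially every ligand except fluoride.
An octahedral low-spin d⁶ ion is t₂g⁶e_g⁰, giving 0 unpaired electrons.

0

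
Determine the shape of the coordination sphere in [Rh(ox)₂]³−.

Summing ligand charges against the −3 overall charge gives an oxidation state of +1 for rhodium.
Group 9 minus oxidation state 1 gives a d⁸ configuration.
Counting donor atoms: 2×oxalate (bidentate) → 4 donors. Coordination number = 4.
A 4d d⁸ ion has a large crystal-field splitting; square planar leaves the high-energy d_{x²−y²} orbital empty and maximises CFSE.

square planar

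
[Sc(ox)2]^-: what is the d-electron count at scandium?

Summing ligand charges against the −1 overall charge gives an oxidation state of +3 for scandium.
Group 3 minus oxidation state 3 gives a d⁰ configuration.

d0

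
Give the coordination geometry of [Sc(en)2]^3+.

Ligand charges: ethylenediamine is neutral. With an overall charge of +3 the scandium centre must be in the +3 oxidation state.
Group 3 minus oxidation state 3 gives a d⁰ configuration.
Counting donor atoms: 2×ethylenediamine (bidentate) → 4 donors. Coordination number = 4.
A d⁰ ion has no crystal-field stabilisation preference between square planar and tetrahedral, so four ligands adopt the sterically favoured tetrahedral geometry.

tetrahedral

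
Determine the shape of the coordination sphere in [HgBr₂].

Summing ligand charges against the 0 overall charge gives an oxidation state of +2 for mercury.
Hg sits in group 12, so the d-electron count is 12 − 2 = 10.
Coordination number: 2.
A d¹⁰ ion with only two ligands adopts a linear arrangement (sp hybridisation; no CFSE preference).

linear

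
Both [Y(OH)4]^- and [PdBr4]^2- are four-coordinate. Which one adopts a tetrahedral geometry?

[Y(OH)4]^-

For [Y(OH)4]^-: Summing ligand charges against the −1 overall charge gives an oxidation state of +3 for yttrium. Group 3 minus oxidation state 3 gives a d⁰ configuration. A d⁰ ion has no crystal-field stabilisation preference between square planar and tetrahedral, so four ligands adopt the sterically favoured tetrahedral geometry. → tetrahedral.
For [PdBr4]^2-: Ligand charges: each bromide is −1. With an overall charge of −2 the palladium centre must be in the +2 oxidation state. Pd sits in group 10, so the d-electron count is 10 − 2 = 8. A 4d d⁸ ion has a large crystal-field splitting; square planar leaves the high-energy d_{x²−y²} orbital empty and maximises CFSE. → square planar.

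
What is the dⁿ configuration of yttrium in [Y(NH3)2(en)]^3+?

Summing ligand charges against the +3 overall charge gives an oxidation state of +3 for yttrium.
Y sits in group 3, so the d-electron count is 3 − 3 = 0.

d0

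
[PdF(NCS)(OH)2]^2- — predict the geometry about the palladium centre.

Each fluoride is −1; each isothiocyanate is −1; each hydroxide is −1; balancing the −2 overall charge requires Pd(II).
Group 10 minus oxidation state 2 gives a d⁸ configuration.
Coordination number: 4.
A 4d d⁸ ion has a large crystal-field splitting; square planar leaves the high-energy d_{x²−y²} orbital empty and maximises CFSE.

square planar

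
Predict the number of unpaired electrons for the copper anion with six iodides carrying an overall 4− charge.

1 unpaired electron

Ligand charges: each iodide is −1. With an overall charge of −4 the copper centre must be in the +2 oxidation state.
Group 11 minus oxidation state 2 gives a d⁹ configuration.
In an octahedral field the d⁹ configuration is t₂g⁶e_g³ (only one arrangement possible), giving 1 unpaired electron.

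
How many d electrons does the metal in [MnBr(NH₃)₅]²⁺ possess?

Ligand charges: each bromide is −1; ammonia is neutral. With an overall charge of +2 the manganese centre must be in the +3 oxidation state.
Group 7 minus oxidation state 3 gives a d⁴ configuration.

d⁴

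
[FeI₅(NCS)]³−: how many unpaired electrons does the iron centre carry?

Ligand charges: each iodide is −1; each isothiocyanate is −1. With an overall charge of −3 the iron centre must be in the +3 oxidation state.
Group 8 minus oxidation state 3 gives a d⁵ configuration.
The spin state decides the count: Iodide and isothiocyanate are weak-field ligands for a first-row metal, so the complex is high-spin.
An octahedral high-spin d⁵ ion is t₂g³e_g², giving 5 unpaired electrons.

5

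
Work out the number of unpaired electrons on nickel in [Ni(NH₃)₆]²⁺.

2

Summing ligand charges against the +2 overall charge gives an oxidation state of +2 for nickel.
Group 10 minus oxidation state 2 gives a d⁸ configuration.
In an octahedral field the d⁸ configuration is t₂g⁶e_g² (only one arrangement possible), giving 2 unpaired electrons.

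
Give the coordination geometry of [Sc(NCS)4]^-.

tetrahedral

Summing ligand charges against the −1 overall charge gives an oxidation state of +3 for scandium.
Group 3 minus oxidation state 3 gives a d⁰ configuration.
Coordination number: 4.
A d⁰ ion has no crystal-field stabilisation preference between square planar and tetrahedral, so four ligands adopt the sterically favoured tetrahedral geometry.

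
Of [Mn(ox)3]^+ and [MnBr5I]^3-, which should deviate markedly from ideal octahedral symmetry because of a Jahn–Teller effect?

[MnBr5I]^3-

[Mn(ox)3]^+: Each oxalate is −2; balancing the +1 overall charge requires Mn(VII). Group 7 minus oxidation state 7 gives a d⁰ configuration. The d⁰ configuration leaves the e_g set evenly filled (or empty) — no strong Jahn–Teller driving force.
[MnBr5I]^3-: Summing ligand charges against the −3 overall charge gives an oxidation state of +3 for manganese. Group 7 minus oxidation state 3 gives a d⁴ configuration. Bromide and iodide are weak-field ligands for a first-row metal, so the complex is high-spin. The t₂g³e_g¹ (high-spin) configuration has an unevenly filled e_g set; the Jahn–Teller theorem predicts a tetragonal distortion (typically axial elongation) to lift the degeneracy.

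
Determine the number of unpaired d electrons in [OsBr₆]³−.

Each bromide is −1; balancing the −3 overall charge requires Os(III).
Os sits in group 8, so the d-electron count is 8 − 3 = 5.
The spin state decides the count: a 5d ion has a large Δₒ and is invariably low-spin.
An octahedral low-spin d⁵ ion is t₂g⁵e_g⁰, giving 1 unpaired electron.

1 unpaired electron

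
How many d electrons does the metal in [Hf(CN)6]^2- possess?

d⁰

Ligand charges: each cyanide is −1. With an overall charge of −2 the hafnium centre must be in the +4 oxidation state.
Hafnium is a group-4 element; Hf(IV) is therefore d⁰.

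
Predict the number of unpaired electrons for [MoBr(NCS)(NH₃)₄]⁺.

Summing ligand charges against the +1 overall charge gives an oxidation state of +3 for molybdenum.
Group 6 minus oxidation state 3 gives a d³ configuration.
In an octahedral field the d³ configuration is t₂g³e_g⁰ (only one arrangement possible), giving 3 unpaired electrons.

3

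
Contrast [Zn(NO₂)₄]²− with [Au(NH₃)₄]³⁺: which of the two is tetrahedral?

[Zn(NO₂)₄]²−

For [Zn(NO₂)₄]²−: Each nitro (N-bound nitrite) is −1; balancing the −2 overall charge requires Zn(II). Zn sits in group 12, so the d-electron count is 12 − 2 = 10. A d¹⁰ ion has no crystal-field stabilisation preference between square planar and tetrahedral, so four ligands adopt the sterically favoured tetrahedral geometry. → tetrahedral.
For [Au(NH₃)₄]³⁺: Ligand charges: ammonia is neutral. With an overall charge of +3 the gold centre must be in the +3 oxidation state. Gold is a group-11 element; Au(III) is therefore d⁸. A 5d d⁸ ion has a large crystal-field splitting; square planar leaves the high-energy d_{x²−y²} orbital empty and maximises CFSE. → square planar.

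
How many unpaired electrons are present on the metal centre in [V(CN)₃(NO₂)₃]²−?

Each cyanide is −1; each nitro (N-bound nitrite) is −1; balancing the −2 overall charge requires V(IV).
Vanadium is a group-5 element; V(IV) is therefore d¹.
In an octahedral field the d¹ configuration is t₂g¹e_g⁰ (only one arrangement possible), giving 1 unpaired electron.

1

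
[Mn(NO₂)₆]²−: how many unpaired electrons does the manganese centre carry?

Ligand charges: each nitro (N-bound nitrite) is −1. With an overall charge of −2 the manganese centre must be in the +4 oxidation state.
Manganese is a group-7 element; Mn(IV) is therefore d³.
In an octahedral field the d³ configuration is t₂g³e_g⁰ (only one arrangement possible), giving 3 unpaired electrons.

3 unpaired electrons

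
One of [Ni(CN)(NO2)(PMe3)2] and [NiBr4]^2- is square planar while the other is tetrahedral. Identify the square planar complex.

For [Ni(CN)(NO2)(PMe3)2]: Each cyanide is −1; each nitro (N-bound nitrite) is −1; trimethylphosphine is neutral; balancing the 0 overall charge requires Ni(II). Nickel is a group-10 element; Ni(II) is therefore d⁸. Cyanide, nitro (N-bound nitrite), and trimethylphosphine are strong-field ligands (high in the spectrochemical series). A 3d d⁸ ion with strong-field ligands gains enough CFSE to favour square planar over tetrahedral. → square planar.
For [NiBr4]^2-: Each bromide is −1; balancing the −2 overall charge requires Ni(II). Ni sits in group 10, so the d-electron count is 10 − 2 = 8. Bromide is a weak-field ligand. With weak-field ligands the CFSE gain from square planar is small, so a 3d d⁸ ion takes the sterically preferred tetrahedral geometry. → tetrahedral.

[Ni(CN)(NO2)(PMe3)2]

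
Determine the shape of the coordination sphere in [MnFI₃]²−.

tetrahedral

Each fluoride is −1; each iodide is −1; balancing the −2 overall charge requires Mn(II).
Group 7 minus oxidation state 2 gives a d⁵ configuration.
Coordination number: 4.
Fluoride and iodide are weak-field ligands.
A high-spin d⁵ ion has zero CFSE in either geometry, so four ligands adopt the sterically favoured tetrahedral geometry.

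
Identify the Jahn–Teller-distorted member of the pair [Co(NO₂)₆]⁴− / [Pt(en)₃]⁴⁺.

[Co(NO₂)₆]⁴−: Each nitro (N-bound nitrite) is −1; balancing the −4 overall charge requires Co(II). Co sits in group 9, so the d-electron count is 9 − 2 = 7. Nitro (N-bound nitrite) is a strong-field ligand (high in the spectrochemical series) for a first-row metal, so the complex is low-spin. The t₂g⁶e_g¹ (low-spin) configuration has an unevenly filled e_g set; the Jahn–Teller theorem predicts a tetragonal distortion (typically axial elongation) to lift the degeneracy.
[Pt(en)₃]⁴⁺: Summing ligand charges against the +4 overall charge gives an oxidation state of +4 for platinum. Platinum is a group-10 element; Pt(IV) is therefore d⁶. A 5d ion has a large Δₒ and is invariably low-spin. The d⁶ configuration leaves the e_g set evenly filled (or empty) — no strong Jahn–Teller driving force.

[Co(NO₂)₆]⁴−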